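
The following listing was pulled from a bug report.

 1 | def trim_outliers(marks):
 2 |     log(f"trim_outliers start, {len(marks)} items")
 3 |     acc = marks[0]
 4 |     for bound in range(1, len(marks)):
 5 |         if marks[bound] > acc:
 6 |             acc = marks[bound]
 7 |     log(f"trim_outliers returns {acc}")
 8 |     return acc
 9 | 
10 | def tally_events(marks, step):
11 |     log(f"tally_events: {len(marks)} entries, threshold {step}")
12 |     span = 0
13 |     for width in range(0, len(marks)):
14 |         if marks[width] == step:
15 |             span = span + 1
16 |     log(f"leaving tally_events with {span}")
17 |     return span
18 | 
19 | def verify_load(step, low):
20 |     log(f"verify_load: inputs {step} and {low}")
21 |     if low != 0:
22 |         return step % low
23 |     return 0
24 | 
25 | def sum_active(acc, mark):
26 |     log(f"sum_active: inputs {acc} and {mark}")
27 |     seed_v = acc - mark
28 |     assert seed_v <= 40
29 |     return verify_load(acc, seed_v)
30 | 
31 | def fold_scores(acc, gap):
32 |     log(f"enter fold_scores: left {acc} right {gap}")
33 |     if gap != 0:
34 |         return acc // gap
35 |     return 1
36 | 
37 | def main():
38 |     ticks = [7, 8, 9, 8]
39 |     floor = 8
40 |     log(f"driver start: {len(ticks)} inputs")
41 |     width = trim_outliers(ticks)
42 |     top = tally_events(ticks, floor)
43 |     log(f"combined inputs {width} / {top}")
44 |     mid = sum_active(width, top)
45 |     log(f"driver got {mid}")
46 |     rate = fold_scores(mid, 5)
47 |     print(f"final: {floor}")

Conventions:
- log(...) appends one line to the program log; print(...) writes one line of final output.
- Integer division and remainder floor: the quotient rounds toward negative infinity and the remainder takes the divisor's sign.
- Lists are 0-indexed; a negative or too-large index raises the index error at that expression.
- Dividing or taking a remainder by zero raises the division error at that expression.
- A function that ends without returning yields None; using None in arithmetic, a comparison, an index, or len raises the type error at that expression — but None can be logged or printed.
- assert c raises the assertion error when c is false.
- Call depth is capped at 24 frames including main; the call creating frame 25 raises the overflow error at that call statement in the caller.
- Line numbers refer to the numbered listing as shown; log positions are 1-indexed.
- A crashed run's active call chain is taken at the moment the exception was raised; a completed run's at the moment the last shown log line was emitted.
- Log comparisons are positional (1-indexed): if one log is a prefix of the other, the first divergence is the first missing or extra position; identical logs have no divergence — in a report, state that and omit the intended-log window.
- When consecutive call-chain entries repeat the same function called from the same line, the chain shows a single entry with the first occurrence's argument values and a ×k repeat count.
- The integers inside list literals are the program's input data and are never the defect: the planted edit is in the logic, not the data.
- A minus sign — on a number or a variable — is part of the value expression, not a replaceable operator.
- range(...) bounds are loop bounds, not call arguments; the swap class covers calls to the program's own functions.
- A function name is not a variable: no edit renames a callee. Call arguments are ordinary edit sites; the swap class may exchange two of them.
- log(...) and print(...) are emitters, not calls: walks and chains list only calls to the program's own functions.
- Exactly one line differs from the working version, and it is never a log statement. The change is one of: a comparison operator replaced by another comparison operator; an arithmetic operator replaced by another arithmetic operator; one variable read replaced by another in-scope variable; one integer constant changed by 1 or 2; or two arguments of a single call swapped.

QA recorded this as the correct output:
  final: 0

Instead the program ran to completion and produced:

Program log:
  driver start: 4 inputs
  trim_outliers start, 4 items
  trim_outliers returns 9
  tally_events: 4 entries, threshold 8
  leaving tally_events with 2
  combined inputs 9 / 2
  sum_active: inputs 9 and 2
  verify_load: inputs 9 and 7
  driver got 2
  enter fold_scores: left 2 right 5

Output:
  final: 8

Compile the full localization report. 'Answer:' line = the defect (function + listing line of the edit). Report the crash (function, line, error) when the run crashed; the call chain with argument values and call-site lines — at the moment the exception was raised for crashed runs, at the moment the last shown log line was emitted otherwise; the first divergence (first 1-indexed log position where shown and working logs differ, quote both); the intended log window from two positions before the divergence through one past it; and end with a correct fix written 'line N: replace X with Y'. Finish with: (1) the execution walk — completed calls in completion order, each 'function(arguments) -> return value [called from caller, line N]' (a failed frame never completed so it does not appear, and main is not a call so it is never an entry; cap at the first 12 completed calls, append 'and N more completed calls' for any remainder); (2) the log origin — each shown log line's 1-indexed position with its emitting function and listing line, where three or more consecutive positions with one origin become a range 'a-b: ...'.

Answer: the defect is in main at line 47.
Key observation: No log line changed; the fault shows up purely in the output.
Call chain: main -> fold_scores(2, 5) (called at line 46).
First divergence: none; the two logs match at every position.
Execution walk:
  trim_outliers([7, 8, 9, 8]) -> 9  [called from main, line 41]
  tally_events([7, 8, 9, 8], 8) -> 2  [called from main, line 42]
  verify_load(9, 7) -> 2  [called from sum_active, line 29]
  sum_active(9, 2) -> 2  [called from main, line 44]
  fold_scores(2, 5) -> 0  [called from main, line 46]
Log line origins:
  1 — main, line 40
  2 — trim_outliers, line 2
  3 — trim_outliers, line 7
  4 — tally_events, line 11
  5 — tally_events, line 16
  6 — main, line 43
  7 — sum_active, line 26
  8 — verify_load, line 20
  9 — main, line 45
  10 — fold_scores, line 32
A correct fix: line 47: replace `floor` with `rate`.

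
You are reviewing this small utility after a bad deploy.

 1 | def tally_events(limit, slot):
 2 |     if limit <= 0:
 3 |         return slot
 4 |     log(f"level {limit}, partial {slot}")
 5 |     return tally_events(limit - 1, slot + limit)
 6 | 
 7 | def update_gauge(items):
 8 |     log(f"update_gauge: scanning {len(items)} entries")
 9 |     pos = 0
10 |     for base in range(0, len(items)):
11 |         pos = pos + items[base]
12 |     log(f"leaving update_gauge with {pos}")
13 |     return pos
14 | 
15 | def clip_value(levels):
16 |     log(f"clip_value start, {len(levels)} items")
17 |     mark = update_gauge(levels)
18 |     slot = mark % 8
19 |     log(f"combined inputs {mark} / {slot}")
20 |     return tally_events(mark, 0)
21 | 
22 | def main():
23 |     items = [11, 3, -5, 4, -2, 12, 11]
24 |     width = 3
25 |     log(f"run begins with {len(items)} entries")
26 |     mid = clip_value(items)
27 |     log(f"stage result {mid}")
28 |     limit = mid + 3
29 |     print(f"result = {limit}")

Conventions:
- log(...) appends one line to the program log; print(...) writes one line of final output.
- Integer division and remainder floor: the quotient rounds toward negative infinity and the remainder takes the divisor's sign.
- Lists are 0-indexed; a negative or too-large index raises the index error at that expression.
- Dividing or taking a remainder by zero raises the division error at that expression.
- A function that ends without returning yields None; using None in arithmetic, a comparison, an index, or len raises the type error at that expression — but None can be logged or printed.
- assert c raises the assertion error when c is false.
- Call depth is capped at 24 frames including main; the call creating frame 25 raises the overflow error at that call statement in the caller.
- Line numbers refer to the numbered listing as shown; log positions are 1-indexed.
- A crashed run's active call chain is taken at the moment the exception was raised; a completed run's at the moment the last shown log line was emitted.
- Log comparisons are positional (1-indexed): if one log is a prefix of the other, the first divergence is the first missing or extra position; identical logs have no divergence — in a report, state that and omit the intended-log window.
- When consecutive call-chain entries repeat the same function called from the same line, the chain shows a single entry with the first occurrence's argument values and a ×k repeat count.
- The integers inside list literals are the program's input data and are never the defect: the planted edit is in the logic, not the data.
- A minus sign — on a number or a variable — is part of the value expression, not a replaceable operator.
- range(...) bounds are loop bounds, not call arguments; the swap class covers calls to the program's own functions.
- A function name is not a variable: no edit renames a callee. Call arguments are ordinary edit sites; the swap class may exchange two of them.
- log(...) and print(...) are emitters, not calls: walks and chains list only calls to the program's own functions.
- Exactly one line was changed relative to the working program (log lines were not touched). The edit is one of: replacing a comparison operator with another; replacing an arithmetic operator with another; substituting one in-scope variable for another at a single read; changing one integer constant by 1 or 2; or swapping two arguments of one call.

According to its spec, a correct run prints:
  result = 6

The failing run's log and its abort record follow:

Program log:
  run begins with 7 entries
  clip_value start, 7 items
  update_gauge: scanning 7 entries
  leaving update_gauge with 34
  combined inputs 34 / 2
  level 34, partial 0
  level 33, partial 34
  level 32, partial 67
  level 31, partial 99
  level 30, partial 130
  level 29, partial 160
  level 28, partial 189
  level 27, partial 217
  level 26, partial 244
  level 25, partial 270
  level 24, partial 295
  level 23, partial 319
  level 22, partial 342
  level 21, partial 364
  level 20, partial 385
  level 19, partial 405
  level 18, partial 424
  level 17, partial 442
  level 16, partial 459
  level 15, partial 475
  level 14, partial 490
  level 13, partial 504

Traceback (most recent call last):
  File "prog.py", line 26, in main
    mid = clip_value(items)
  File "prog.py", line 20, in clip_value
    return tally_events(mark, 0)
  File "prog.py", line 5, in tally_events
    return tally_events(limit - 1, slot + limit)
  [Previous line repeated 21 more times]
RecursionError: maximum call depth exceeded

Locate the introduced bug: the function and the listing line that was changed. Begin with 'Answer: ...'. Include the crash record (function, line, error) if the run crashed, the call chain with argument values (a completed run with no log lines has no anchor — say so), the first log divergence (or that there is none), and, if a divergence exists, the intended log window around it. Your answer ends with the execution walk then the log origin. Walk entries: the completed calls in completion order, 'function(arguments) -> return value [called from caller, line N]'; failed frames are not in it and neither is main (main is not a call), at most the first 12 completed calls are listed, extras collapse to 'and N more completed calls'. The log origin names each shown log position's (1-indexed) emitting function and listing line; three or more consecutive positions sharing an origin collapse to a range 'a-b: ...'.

Answer: the defect is in clip_value at line 20.
Key fact: Position 6 is the first bad log line: 'level 34, partial 0' should read 'level 2, partial 0'.
Crash: tally_events, line 5, RecursionError.
Call chain: main -> clip_value([11, 3, -5, 4, -2, 12, 11]) (called at line 26) -> tally_events(34, 0) (called at line 20) -> tally_events(33, 34) (called at line 5) ×21.
First divergence: position 6; shown 'level 34, partial 0' vs intended 'level 2, partial 0'.
Intended log window:
  4: leaving update_gauge with 34
  5: combined inputs 34 / 2
  6: level 2, partial 0
  7: level 1, partial 2
Execution walk:
  update_gauge([11, 3, -5, 4, -2, 12, 11]) -> 34  [called from clip_value, line 17]
Log origin:
  1 — main, line 25
  2 — clip_value, line 16
  3 — update_gauge, line 8
  4 — update_gauge, line 12
  5 — clip_value, line 19
  6-27 — tally_events, line 4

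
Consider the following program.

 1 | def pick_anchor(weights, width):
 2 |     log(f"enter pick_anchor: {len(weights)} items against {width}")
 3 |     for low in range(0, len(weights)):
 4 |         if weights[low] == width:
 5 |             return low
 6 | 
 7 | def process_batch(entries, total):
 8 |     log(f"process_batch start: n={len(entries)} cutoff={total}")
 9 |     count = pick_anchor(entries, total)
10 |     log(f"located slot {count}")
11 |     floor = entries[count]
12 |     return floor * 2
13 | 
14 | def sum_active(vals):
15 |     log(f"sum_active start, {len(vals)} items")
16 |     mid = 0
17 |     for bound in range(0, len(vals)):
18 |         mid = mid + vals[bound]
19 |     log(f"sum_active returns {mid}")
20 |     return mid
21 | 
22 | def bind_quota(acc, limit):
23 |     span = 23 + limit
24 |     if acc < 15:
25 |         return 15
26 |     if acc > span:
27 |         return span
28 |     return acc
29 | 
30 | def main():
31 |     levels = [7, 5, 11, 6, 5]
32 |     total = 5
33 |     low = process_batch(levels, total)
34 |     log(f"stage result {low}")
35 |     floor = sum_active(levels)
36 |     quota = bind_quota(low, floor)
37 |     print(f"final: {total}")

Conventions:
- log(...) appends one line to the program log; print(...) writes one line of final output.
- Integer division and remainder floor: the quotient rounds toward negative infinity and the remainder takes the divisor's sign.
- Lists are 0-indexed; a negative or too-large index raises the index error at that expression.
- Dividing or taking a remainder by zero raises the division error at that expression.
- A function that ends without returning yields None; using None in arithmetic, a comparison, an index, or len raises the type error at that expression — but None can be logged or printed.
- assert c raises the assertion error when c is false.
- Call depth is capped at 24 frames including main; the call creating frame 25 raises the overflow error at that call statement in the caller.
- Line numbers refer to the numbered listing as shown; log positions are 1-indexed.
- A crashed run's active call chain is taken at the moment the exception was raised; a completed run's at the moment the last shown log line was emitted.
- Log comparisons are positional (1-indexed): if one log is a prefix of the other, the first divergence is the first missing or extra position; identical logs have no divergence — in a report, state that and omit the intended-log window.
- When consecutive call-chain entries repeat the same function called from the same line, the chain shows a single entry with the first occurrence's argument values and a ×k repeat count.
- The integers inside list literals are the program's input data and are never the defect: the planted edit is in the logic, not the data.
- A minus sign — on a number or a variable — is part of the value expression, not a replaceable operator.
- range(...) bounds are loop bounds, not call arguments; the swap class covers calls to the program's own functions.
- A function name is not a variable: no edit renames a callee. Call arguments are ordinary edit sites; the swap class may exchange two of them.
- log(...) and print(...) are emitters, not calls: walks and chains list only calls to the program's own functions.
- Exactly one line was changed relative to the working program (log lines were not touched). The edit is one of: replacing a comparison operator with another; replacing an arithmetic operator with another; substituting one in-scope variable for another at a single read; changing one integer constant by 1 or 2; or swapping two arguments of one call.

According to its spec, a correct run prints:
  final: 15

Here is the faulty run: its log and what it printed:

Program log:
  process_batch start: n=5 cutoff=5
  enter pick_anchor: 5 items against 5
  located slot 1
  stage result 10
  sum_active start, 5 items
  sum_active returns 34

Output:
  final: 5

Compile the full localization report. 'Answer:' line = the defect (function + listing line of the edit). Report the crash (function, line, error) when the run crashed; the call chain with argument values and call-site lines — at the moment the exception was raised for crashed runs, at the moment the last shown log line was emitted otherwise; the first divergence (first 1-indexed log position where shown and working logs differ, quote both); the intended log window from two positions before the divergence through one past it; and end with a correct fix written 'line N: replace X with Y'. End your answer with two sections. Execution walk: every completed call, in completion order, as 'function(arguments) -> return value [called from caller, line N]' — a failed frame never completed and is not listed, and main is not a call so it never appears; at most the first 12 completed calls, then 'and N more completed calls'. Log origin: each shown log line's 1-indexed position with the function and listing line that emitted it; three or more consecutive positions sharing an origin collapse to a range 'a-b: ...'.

Answer: the defect is in main at line 37.
The tell: Nothing in the log betrays the bug — only the output does.
Call chain: main -> sum_active([7, 5, 11, 6, 5]) (called at line 35).
First divergence: none — the logs agree in full.
Execution walk:
  pick_anchor([7, 5, 11, 6, 5], 5) -> 1  [called from process_batch, line 9]
  process_batch([7, 5, 11, 6, 5], 5) -> 10  [called from main, line 33]
  sum_active([7, 5, 11, 6, 5]) -> 34  [called from main, line 35]
  bind_quota(10, 34) -> 15  [called from main, line 36]
Origin of each log line:
  1: logged in process_batch at line 8
  2: logged in pick_anchor at line 2
  3: logged in process_batch at line 10
  4: logged in main at line 34
  5: logged in sum_active at line 15
  6: logged in sum_active at line 19
A correct fix: line 37: replace `total` with `quota`.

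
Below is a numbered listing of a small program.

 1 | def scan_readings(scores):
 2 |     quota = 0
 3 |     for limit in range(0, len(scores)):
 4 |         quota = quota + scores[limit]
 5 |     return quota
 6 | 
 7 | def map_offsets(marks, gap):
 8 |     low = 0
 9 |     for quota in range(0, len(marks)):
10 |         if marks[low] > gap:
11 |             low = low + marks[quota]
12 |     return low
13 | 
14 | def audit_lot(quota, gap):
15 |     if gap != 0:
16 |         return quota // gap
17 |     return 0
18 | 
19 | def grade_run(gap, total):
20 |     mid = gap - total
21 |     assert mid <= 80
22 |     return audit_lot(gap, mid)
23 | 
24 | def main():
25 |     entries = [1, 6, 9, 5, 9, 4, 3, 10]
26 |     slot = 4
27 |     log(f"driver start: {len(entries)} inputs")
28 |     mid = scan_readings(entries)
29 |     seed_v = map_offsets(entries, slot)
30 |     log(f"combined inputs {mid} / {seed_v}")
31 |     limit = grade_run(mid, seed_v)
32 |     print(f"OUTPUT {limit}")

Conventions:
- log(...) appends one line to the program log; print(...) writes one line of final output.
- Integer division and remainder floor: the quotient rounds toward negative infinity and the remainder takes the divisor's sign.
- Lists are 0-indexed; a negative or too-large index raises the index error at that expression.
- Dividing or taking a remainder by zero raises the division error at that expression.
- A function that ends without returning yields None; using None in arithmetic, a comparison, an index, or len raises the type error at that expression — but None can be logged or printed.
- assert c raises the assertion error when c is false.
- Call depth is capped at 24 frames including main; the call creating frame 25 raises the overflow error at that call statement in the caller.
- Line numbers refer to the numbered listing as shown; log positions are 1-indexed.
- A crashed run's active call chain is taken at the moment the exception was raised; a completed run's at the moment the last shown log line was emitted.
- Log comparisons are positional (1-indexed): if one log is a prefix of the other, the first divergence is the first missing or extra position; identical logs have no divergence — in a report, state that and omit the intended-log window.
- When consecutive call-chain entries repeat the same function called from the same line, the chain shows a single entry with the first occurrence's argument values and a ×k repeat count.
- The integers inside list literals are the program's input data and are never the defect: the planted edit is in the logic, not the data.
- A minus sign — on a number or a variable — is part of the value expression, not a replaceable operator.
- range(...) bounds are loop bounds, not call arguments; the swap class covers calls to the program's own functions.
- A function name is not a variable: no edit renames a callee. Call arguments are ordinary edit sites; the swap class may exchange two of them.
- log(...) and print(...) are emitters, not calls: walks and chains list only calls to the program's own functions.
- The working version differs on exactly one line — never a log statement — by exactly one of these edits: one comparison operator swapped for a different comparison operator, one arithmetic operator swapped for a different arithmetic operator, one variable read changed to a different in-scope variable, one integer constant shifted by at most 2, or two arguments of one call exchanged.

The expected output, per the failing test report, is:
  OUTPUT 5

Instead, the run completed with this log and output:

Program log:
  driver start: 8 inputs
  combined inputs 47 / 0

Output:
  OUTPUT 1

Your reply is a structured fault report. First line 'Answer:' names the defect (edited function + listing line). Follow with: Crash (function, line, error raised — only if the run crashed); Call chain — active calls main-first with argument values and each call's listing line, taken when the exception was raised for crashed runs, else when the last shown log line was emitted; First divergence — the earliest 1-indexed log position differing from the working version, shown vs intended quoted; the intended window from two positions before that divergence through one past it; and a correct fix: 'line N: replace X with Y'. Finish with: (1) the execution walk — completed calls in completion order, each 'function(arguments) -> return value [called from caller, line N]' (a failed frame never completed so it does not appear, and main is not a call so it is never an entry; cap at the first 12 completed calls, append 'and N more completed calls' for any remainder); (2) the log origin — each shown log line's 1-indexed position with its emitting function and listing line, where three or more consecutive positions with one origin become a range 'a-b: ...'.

Answer: the defect is in map_offsets at line 10.
The tell: At log position 2 the runs split — shown 'combined inputs 47 / 0', but the working version logs 'combined inputs 47 / 39'.
Call chain: main.
First divergence: position 2 — shown 'combined inputs 47 / 0', intended 'combined inputs 47 / 39'.
Intended log window:
  1: driver start: 8 inputs
  2: combined inputs 47 / 39
Execution walk:
  scan_readings([1, 6, 9, 5, 9, 4, 3, 10]) -> 47  [called from main, line 28]
  map_offsets([1, 6, 9, 5, 9, 4, 3, 10], 4) -> 0  [called from main, line 29]
  audit_lot(47, 47) -> 1  [called from grade_run, line 22]
  grade_run(47, 0) -> 1  [called from main, line 31]
Origin of each log line:
  1: emitted by main (line 27)
  2: emitted by main (line 30)
A correct fix: line 10: replace `low` with `quota`.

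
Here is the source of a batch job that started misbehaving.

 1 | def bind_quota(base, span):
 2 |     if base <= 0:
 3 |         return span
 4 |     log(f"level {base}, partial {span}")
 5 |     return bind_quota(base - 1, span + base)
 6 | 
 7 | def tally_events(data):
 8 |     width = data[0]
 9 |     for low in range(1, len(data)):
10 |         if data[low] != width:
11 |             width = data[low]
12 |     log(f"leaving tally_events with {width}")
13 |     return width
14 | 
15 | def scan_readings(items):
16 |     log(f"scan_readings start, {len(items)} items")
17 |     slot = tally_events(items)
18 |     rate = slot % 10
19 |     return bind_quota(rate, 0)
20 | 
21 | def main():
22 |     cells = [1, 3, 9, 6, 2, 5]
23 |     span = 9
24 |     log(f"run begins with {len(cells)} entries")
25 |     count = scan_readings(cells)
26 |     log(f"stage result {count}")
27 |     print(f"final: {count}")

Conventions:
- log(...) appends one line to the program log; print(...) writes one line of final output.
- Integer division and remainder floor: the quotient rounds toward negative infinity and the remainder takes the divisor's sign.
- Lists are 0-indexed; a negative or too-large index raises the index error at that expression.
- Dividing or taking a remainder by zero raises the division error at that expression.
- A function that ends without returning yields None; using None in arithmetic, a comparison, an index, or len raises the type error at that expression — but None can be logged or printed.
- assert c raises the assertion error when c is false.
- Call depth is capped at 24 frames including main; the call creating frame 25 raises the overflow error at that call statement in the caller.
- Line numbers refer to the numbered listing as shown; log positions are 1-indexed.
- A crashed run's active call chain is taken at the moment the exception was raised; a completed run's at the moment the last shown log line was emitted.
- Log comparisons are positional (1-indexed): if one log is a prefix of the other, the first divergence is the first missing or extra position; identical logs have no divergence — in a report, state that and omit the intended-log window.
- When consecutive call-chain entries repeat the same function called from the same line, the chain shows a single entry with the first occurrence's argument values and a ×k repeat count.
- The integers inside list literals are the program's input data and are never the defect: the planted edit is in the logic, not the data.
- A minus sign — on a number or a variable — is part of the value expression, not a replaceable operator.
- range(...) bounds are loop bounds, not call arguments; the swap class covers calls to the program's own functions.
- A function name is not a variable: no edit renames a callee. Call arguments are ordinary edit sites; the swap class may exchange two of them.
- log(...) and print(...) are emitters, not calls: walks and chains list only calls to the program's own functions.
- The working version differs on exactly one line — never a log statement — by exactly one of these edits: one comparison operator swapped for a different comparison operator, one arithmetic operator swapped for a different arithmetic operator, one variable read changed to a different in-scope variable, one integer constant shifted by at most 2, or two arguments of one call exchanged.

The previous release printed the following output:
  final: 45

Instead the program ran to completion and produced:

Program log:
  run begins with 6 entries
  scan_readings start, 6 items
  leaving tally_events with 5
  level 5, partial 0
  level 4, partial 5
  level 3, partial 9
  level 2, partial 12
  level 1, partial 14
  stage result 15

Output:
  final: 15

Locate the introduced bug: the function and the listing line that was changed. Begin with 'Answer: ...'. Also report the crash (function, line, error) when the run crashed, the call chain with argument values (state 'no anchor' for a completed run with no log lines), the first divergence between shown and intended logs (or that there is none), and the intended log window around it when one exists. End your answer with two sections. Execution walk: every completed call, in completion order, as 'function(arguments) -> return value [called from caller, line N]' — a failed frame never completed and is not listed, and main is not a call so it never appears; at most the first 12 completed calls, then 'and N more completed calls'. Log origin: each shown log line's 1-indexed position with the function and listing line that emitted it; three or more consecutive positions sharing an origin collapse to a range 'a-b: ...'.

Answer: the defect is in tally_events at line 10.
Key fact: Position 3 is the first bad log line: 'leaving tally_events with 5' should read 'leaving tally_events with 9'.
Call chain: main.
First divergence: position 3; shown 'leaving tally_events with 5' vs intended 'leaving tally_events with 9'.
Intended log window:
  1: run begins with 6 entries
  2: scan_readings start, 6 items
  3: leaving tally_events with 9
  4: level 9, partial 0
Execution walk:
  tally_events([1, 3, 9, 6, 2, 5]) -> 5  [called from scan_readings, line 17]
  bind_quota(0, 15) -> 15  [called from bind_quota, line 5]
  bind_quota(1, 14) -> 15  [called from bind_quota, line 5]
  bind_quota(2, 12) -> 15  [called from bind_quota, line 5]
  bind_quota(3, 9) -> 15  [called from bind_quota, line 5]
  bind_quota(4, 5) -> 15  [called from bind_quota, line 5]
  bind_quota(5, 0) -> 15  [called from scan_readings, line 19]
  scan_readings([1, 3, 9, 6, 2, 5]) -> 15  [called from main, line 25]
Origin of each log line:
  1: logged in main at line 24
  2: logged in scan_readings at line 16
  3: logged in tally_events at line 12
  4-8: logged in bind_quota at line 4
  9: logged in main at line 26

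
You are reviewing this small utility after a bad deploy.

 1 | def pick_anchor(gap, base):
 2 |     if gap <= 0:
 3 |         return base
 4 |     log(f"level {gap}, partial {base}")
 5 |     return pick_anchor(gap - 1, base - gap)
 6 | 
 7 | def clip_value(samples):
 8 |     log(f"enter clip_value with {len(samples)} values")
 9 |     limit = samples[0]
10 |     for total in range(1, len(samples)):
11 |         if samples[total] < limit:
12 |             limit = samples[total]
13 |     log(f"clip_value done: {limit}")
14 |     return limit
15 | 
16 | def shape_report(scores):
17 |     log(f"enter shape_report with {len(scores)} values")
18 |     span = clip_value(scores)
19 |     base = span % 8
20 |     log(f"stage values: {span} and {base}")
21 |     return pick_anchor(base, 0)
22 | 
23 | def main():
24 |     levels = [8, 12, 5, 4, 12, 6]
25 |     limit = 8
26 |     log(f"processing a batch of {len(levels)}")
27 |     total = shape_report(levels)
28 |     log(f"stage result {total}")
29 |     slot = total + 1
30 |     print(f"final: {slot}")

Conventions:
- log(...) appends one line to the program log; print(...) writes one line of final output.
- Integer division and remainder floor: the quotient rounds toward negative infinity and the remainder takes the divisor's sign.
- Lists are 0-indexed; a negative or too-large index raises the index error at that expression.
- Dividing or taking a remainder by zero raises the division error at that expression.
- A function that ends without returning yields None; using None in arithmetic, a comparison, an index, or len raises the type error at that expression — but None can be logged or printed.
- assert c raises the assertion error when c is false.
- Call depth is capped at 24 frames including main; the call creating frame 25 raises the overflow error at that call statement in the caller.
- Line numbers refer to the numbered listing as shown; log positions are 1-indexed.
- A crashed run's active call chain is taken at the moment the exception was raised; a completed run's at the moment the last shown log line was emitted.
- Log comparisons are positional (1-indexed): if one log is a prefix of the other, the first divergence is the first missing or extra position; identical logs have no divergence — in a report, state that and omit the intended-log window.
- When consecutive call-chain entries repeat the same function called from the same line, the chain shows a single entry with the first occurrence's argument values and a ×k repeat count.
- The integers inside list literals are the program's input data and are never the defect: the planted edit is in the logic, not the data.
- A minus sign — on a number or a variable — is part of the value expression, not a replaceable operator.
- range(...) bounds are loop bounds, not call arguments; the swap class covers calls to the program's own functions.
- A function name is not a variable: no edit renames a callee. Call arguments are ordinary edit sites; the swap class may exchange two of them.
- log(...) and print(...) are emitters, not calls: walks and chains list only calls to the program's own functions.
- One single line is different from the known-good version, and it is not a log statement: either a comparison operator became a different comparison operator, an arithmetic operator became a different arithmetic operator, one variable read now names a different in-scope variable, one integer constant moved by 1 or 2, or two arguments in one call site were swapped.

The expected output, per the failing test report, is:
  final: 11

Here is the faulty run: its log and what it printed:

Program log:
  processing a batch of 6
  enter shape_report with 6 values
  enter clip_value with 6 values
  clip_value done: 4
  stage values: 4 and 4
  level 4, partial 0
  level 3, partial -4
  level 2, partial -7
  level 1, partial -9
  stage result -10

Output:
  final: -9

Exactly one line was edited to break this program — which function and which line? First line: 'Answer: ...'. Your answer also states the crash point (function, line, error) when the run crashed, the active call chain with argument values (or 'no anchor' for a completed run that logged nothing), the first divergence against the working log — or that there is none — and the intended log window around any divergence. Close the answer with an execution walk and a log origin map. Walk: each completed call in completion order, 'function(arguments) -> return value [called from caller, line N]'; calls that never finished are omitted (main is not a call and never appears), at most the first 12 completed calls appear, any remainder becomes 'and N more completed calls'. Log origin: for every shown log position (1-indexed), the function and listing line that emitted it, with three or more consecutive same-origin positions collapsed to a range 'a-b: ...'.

Answer: the defect is in pick_anchor at line 5.
Core observation: The log first diverges at position 7: the faulty run prints 'level 3, partial -4' where the working version prints 'level 3, partial 4'.
Call chain: main.
First divergence: position 7; shown 'level 3, partial -4' vs intended 'level 3, partial 4'.
Intended log window:
  5: stage values: 4 and 4
  6: level 4, partial 0
  7: level 3, partial 4
  8: level 2, partial 7
Execution walk:
  clip_value([8, 12, 5, 4, 12, 6]) -> 4  [called from shape_report, line 18]
  pick_anchor(0, -10) -> -10  [called from pick_anchor, line 5]
  pick_anchor(1, -9) -> -10  [called from pick_anchor, line 5]
  pick_anchor(2, -7) -> -10  [called from pick_anchor, line 5]
  pick_anchor(3, -4) -> -10  [called from pick_anchor, line 5]
  pick_anchor(4, 0) -> -10  [called from shape_report, line 21]
  shape_report([8, 12, 5, 4, 12, 6]) -> -10  [called from main, line 27]
Log origins:
  1: from main, line 26
  2: from shape_report, line 17
  3: from clip_value, line 8
  4: from clip_value, line 13
  5: from shape_report, line 20
  6-9: from pick_anchor, line 4
  10: from main, line 28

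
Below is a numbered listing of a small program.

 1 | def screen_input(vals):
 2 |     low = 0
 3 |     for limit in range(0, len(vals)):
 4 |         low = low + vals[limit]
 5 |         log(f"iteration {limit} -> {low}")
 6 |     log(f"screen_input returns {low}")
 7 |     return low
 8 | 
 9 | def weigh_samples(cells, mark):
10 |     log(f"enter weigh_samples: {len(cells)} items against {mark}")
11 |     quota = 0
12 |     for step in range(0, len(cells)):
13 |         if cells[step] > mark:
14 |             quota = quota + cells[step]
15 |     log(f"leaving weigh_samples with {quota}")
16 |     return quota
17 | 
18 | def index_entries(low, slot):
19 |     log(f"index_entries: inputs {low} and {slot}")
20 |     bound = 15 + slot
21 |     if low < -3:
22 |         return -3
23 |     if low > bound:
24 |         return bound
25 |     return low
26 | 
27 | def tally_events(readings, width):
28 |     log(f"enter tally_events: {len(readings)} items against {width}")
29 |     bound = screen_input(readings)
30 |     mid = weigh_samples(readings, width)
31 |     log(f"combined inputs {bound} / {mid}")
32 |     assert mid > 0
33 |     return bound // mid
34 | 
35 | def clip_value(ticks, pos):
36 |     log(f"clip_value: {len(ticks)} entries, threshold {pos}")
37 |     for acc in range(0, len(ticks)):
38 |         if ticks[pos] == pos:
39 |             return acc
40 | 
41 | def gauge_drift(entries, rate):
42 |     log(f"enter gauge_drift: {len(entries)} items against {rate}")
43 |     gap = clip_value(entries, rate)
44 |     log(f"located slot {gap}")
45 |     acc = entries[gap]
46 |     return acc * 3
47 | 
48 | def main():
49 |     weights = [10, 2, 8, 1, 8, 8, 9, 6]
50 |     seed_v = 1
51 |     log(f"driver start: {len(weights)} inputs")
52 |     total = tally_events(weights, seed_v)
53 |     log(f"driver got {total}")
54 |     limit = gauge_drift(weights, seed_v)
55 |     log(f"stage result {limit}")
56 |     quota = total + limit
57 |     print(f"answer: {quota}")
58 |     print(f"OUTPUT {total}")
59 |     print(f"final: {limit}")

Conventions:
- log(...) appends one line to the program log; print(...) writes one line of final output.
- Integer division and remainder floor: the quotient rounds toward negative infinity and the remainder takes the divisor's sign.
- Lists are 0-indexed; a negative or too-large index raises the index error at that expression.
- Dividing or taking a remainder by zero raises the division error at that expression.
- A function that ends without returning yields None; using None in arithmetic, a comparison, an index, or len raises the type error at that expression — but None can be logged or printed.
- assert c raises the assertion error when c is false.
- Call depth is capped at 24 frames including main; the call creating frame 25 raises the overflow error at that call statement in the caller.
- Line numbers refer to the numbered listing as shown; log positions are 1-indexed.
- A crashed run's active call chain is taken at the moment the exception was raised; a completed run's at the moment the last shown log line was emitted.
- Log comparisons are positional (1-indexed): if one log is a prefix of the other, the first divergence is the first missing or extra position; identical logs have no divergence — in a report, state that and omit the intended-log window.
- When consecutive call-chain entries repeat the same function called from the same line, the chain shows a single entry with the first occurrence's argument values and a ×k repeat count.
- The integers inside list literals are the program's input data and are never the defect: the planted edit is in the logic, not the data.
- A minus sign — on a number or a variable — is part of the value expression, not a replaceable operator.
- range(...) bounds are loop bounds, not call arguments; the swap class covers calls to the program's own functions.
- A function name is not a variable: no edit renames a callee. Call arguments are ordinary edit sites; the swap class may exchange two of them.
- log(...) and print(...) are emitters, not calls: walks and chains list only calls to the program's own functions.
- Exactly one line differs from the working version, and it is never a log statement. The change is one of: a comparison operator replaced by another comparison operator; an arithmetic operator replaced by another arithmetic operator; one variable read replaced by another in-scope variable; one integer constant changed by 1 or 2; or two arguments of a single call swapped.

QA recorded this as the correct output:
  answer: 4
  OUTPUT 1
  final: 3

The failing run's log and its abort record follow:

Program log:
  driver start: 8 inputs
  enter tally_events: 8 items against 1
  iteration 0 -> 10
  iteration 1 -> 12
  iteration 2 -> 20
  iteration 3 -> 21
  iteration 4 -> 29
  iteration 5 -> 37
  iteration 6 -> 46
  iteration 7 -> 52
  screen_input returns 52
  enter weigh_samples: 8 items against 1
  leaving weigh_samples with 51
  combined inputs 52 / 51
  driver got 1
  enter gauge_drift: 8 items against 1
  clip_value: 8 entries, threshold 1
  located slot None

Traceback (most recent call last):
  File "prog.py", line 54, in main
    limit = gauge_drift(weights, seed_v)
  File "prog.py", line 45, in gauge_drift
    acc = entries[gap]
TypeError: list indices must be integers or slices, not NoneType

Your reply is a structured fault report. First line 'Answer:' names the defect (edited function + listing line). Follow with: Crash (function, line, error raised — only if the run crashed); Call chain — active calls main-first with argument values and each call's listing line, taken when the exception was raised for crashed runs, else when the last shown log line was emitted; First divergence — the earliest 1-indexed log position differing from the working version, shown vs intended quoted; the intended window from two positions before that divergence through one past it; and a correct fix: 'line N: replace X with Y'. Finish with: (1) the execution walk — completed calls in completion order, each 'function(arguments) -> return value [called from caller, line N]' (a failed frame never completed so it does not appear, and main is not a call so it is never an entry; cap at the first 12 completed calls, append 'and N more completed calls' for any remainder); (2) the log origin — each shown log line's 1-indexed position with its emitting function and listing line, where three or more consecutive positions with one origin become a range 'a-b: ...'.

Answer: the defect is in clip_value at line 38.
Key observation: At log position 18 the runs split — shown 'located slot None', but the working version logs 'located slot 3'.
Crash: gauge_drift, line 45, TypeError.
Call chain: main -> gauge_drift([10, 2, 8, 1, 8, 8, 9, 6], 1) (called at line 54).
First divergence: position 18; shown 'located slot None' vs intended 'located slot 3'.
Intended log window:
  16: enter gauge_drift: 8 items against 1
  17: clip_value: 8 entries, threshold 1
  18: located slot 3
  19: stage result 3
Execution walk:
  screen_input([10, 2, 8, 1, 8, 8, 9, 6]) -> 52  [called from tally_events, line 29]
  weigh_samples([10, 2, 8, 1, 8, 8, 9, 6], 1) -> 51  [called from tally_events, line 30]
  tally_events([10, 2, 8, 1, 8, 8, 9, 6], 1) -> 1  [called from main, line 52]
  clip_value([10, 2, 8, 1, 8, 8, 9, 6], 1) -> None  [called from gauge_drift, line 43]
Log line origins:
  1 — main, line 51
  2 — tally_events, line 28
  3-10 — screen_input, line 5
  11 — screen_input, line 6
  12 — weigh_samples, line 10
  13 — weigh_samples, line 15
  14 — tally_events, line 31
  15 — main, line 53
  16 — gauge_drift, line 42
  17 — clip_value, line 36
  18 — gauge_drift, line 44
A correct fix: line 38: replace `ticks[pos]` with `ticks[acc]`.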